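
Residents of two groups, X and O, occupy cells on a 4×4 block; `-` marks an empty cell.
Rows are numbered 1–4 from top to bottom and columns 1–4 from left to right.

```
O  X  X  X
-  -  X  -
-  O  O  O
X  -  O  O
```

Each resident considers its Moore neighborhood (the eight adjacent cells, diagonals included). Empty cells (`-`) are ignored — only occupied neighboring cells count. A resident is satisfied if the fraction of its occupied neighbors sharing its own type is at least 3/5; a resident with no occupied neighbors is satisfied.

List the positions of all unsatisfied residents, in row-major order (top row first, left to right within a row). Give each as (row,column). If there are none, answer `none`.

Row 1: (1,1)O 0/1 not · (1,2)X 2/3 satisfied · (1,3)X 3/3 satisfied · (1,4)X 2/2 satisfied
Row 2: (2,3)X 3/6 not
Row 3: (3,2)O 2/4 not · (3,3)O 4/5 satisfied · (3,4)O 3/4 satisfied
Row 4: (4,1)X 0/1 not · (4,3)O 4/4 satisfied · (4,4)O 3/3 satisfied

(1,1), (2,3), (3,2), (4,1)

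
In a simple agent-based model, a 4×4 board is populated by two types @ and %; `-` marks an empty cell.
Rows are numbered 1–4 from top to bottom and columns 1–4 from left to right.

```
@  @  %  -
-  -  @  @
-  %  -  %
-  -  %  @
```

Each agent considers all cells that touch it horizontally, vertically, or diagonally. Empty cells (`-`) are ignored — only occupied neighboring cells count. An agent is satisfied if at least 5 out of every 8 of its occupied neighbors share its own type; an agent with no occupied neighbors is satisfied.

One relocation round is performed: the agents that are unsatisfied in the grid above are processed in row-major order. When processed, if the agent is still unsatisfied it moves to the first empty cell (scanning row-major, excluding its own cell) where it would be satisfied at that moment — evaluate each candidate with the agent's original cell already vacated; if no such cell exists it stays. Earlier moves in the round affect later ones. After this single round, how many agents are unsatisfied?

0

Initially unsatisfied (in order): (1,3), (2,3), (2,4), (3,2), (3,4), (4,4).
  (1,3) → (3,1).
  (2,3) → (1,3).
  (2,4) → (1,4).
  (3,2): now satisfied by earlier moves; stays.
  (3,4) → (3,3).
  (4,4) → (2,4).
Resulting grid:
@ @ @ @
- - - @
% % % -
- - % -
All satisfied now.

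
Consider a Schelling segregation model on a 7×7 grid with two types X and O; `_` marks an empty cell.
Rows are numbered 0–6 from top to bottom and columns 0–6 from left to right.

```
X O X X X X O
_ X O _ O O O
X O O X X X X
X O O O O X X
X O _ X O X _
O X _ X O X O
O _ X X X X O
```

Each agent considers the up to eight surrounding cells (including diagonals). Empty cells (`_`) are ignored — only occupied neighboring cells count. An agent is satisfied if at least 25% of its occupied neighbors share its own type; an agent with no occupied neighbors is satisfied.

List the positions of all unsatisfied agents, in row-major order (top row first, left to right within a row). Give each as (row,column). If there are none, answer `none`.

Row 0: (0,0)X 1/2 ✓ · (0,1)O 1/4 ✓ · (0,2)X 2/4 ✓ · (0,3)X 2/4 ✓ · (0,4)X 2/4 ✓ · (0,5)X 1/5 ✗ · (0,6)O 2/3 ✓
Row 1: (1,1)X 3/7 ✓ · (1,2)O 3/7 ✓ · (1,4)O 1/7 ✗ · (1,5)O 3/8 ✓ · (1,6)O 2/5 ✓
Row 2: (2,0)X 2/4 ✓ · (2,1)O 4/7 ✓ · (2,2)O 5/7 ✓ · (2,3)X 1/7 ✗ · (2,4)X 3/7 ✓ · (2,5)X 4/8 ✓ · (2,6)X 3/5 ✓
Row 3: (3,0)X 2/5 ✓ · (3,1)O 4/7 ✓ · (3,2)O 5/7 ✓ · (3,3)O 4/7 ✓ · (3,4)O 2/8 ✓ · (3,5)X 5/7 ✓ · (3,6)X 4/4 ✓
Row 4: (4,0)X 2/5 ✓ · (4,1)O 3/6 ✓ · (4,3)X 1/6 ✗ · (4,4)O 3/8 ✓ · (4,5)X 3/7 ✓
Row 5: (5,0)O 2/4 ✓ · (5,1)X 2/5 ✓ · (5,3)X 4/6 ✓ · (5,4)O 1/8 ✗ · (5,5)X 3/7 ✓ · (5,6)O 1/4 ✓
Row 6: (6,0)O 1/2 ✓ · (6,2)X 3/3 ✓ · (6,3)X 3/4 ✓ · (6,4)X 4/5 ✓ · (6,5)X 2/5 ✓ · (6,6)O 1/3 ✓

(0,5), (1,4), (2,3), (4,3), (5,4)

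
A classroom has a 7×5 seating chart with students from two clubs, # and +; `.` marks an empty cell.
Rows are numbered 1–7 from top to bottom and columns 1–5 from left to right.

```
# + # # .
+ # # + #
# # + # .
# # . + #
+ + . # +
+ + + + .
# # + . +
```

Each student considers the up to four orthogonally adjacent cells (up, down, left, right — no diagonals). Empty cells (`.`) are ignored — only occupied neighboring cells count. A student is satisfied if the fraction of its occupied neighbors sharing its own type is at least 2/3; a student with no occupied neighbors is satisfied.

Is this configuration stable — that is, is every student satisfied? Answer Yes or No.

(1,1)# 0/2 ✗
(1,2)+ 0/3 ✗
(1,3)# 2/3 ✓
(1,4)# 1/2 ✗
(2,1)+ 0/3 ✗
(2,2)# 2/4 ✗
(2,3)# 2/4 ✗
(2,4)+ 0/4 ✗
(2,5)# 0/1 ✗
(3,1)# 2/3 ✓
(3,2)# 3/4 ✓
(3,3)+ 0/3 ✗
(3,4)# 0/3 ✗
(4,1)# 2/3 ✓
(4,2)# 2/3 ✓
(4,4)+ 0/3 ✗
(4,5)# 0/2 ✗
(5,1)+ 2/3 ✓
(5,2)+ 2/3 ✓
(5,4)# 0/3 ✗
(5,5)+ 0/2 ✗
(6,1)+ 2/3 ✓
(6,2)+ 3/4 ✓
(6,3)+ 3/3 ✓
(6,4)+ 1/2 ✗
(7,1)# 1/2 ✗
(7,2)# 1/3 ✗
(7,3)+ 1/2 ✗
(7,5)+ 0/0 ✓
For instance (1,1) has only 0/2 same-type neighbors, below 2/3.

No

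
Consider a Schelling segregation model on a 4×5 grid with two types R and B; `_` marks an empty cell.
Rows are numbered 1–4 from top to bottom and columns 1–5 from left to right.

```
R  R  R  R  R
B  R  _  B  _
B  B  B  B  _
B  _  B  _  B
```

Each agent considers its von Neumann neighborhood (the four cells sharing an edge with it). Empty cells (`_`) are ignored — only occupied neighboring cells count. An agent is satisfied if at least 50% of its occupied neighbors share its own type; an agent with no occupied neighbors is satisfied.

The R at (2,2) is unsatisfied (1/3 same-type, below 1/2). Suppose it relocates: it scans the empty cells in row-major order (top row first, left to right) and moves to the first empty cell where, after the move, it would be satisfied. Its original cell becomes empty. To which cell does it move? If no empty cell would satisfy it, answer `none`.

Vacating (2,2). Empty cells in order:
  (2,3): 1/3 same-type → still unsatisfied.
  (2,5): 1/2 same-type → satisfied — stop here.

(2,5)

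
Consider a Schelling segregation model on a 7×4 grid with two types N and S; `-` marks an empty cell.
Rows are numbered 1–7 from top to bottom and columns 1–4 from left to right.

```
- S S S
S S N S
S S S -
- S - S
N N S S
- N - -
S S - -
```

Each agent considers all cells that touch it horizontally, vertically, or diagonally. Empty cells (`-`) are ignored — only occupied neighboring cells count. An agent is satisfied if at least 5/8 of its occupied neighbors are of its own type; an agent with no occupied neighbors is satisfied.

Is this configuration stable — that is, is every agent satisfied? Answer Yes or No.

No

(1,2)S 3/4 satisfied
(1,3)S 4/5 satisfied
(1,4)S 2/3 satisfied
(2,1)S 4/4 satisfied
(2,2)S 6/7 satisfied
(2,3)N 0/7 not
(2,4)S 3/4 satisfied
(3,1)S 4/4 satisfied
(3,2)S 5/6 satisfied
(3,3)S 5/6 satisfied
(4,2)S 4/6 satisfied
(4,4)S 3/3 satisfied
(5,1)N 2/3 satisfied
(5,2)N 2/4 not
(5,3)S 3/5 not
(5,4)S 2/2 satisfied
(6,2)N 2/5 not
(7,1)S 1/2 not
(7,2)S 1/2 not
For instance (2,3) has only 0/7 same-type neighbors, below 5/8.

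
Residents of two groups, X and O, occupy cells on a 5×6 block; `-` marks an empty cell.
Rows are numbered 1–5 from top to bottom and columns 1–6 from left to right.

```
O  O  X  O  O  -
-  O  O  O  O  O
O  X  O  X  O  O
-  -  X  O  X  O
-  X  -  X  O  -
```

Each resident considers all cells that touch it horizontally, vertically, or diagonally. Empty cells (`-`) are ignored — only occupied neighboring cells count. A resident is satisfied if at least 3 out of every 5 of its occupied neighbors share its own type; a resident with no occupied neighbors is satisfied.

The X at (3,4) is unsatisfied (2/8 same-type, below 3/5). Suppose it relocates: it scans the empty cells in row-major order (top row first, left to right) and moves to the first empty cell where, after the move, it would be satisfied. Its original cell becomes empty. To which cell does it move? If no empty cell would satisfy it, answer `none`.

Vacating (3,4). Empty cells in order:
  (1,6): 0/3 same-type → still unsatisfied.
  (2,1): 1/5 same-type → still unsatisfied.
  (4,1): 2/3 same-type → satisfied — stop here.

(4,1)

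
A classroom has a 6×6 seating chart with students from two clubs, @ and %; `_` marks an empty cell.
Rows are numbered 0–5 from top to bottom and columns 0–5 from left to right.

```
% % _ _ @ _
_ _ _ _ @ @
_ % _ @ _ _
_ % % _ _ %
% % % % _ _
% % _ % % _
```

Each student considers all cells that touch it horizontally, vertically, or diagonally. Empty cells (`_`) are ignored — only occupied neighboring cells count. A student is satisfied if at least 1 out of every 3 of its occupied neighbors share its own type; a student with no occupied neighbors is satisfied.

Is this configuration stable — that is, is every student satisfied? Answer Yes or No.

Row 0: (0,0)% 1/1 ok · (0,1)% 1/1 ok · (0,4)@ 2/2 ok
Row 1: (1,4)@ 3/3 ok · (1,5)@ 2/2 ok
Row 2: (2,1)% 2/2 ok · (2,3)@ 1/2 ok
Row 3: (3,1)% 5/5 ok · (3,2)% 5/6 ok · (3,5)% 0/0 ok
Row 4: (4,0)% 4/4 ok · (4,1)% 6/6 ok · (4,2)% 6/6 ok · (4,3)% 4/4 ok
Row 5: (5,0)% 3/3 ok · (5,1)% 4/4 ok · (5,3)% 3/3 ok · (5,4)% 2/2 ok
All meet the threshold, so the configuration is stable.

Yes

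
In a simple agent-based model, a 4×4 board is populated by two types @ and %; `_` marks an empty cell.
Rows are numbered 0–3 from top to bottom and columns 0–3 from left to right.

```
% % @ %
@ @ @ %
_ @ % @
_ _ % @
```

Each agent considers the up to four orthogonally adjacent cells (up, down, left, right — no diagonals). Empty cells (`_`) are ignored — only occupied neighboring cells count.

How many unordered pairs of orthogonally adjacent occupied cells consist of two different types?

10

Scan each occupied cell's neighbors to the right and below so each pair is counted once.
From row 0: 4 unlike of 7 pairs (running 4/7).
From row 1: 3 unlike of 6 pairs (running 7/13).
From row 2: 2 unlike of 4 pairs (running 9/17).
From row 3: 1 unlike of 1 pairs (running 10/18).
Total adjacent occupied pairs: 18; unlike-type pairs: 10.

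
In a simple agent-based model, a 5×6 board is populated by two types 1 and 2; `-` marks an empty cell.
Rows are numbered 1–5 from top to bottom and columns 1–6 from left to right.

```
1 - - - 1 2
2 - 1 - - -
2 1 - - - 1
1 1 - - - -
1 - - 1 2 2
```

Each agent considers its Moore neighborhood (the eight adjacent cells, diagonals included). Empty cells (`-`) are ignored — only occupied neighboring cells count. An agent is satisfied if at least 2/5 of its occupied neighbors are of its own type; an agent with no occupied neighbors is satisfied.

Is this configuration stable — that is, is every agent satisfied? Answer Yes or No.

No

Row 1: (1,1)1 0/1 ✗ · (1,5)1 0/1 ✗ · (1,6)2 0/1 ✗
Row 2: (2,1)2 1/3 ✗ · (2,3)1 1/1 ✓
Row 3: (3,1)2 1/4 ✗ · (3,2)1 3/5 ✓ · (3,6)1 0/0 ✓
Row 4: (4,1)1 3/4 ✓ · (4,2)1 3/4 ✓
Row 5: (5,1)1 2/2 ✓ · (5,4)1 0/1 ✗ · (5,5)2 1/2 ✓ · (5,6)2 1/1 ✓
For instance (1,1) has only 0/1 same-type neighbors, below 2/5.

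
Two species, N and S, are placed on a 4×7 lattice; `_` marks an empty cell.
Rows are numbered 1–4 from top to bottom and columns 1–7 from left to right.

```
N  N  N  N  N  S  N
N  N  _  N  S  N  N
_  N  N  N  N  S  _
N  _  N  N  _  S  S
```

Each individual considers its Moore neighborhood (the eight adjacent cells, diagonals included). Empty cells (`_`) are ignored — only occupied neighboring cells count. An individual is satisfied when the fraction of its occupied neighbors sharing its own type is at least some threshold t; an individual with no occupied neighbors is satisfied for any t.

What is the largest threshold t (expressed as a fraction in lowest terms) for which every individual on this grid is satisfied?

1/5

(1,1)N 3/3
(1,2)N 4/4
(1,3)N 4/4
(1,4)N 3/4
(1,5)N 3/5
(1,6)S 1/5
(1,7)N 2/3
(2,1)N 4/4
(2,2)N 6/6
(2,4)N 6/7
(2,5)S 2/8
(2,6)N 4/7
(2,7)N 2/4
(3,2)N 5/5
(3,3)N 6/6
(3,4)N 5/6
(3,5)N 4/7
(3,6)S 3/6
(4,1)N 1/1
(4,3)N 4/4
(4,4)N 4/4
(4,6)S 2/3
(4,7)S 2/2
The smallest same-type fraction is 1/5 at (1,6), which reduces to 1/5. Any threshold above that leaves this individual unsatisfied.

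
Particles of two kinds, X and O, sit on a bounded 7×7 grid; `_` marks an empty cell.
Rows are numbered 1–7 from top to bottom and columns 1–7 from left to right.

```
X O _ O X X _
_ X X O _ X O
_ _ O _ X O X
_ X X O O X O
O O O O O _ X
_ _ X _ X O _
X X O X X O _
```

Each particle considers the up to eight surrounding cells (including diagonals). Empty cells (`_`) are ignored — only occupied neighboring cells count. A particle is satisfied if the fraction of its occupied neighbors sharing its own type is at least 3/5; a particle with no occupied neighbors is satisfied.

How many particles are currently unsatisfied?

Row 1: (1,1)X 1/2 not · (1,2)O 0/3 not · (1,4)O 1/3 not · (1,5)X 2/4 not · (1,6)X 2/3 satisfied
Row 2: (2,2)X 2/4 not · (2,3)X 1/5 not · (2,4)O 2/5 not · (2,6)X 4/6 satisfied · (2,7)O 1/4 not
Row 3: (3,3)O 2/6 not · (3,5)X 2/6 not · (3,6)O 3/7 not · (3,7)X 2/5 not
Row 4: (4,2)X 1/5 not · (4,3)X 1/6 not · (4,4)O 5/7 satisfied · (4,5)O 4/6 satisfied · (4,6)X 3/7 not · (4,7)O 1/4 not
Row 5: (5,1)O 1/2 not · (5,2)O 2/5 not · (5,3)O 3/6 not · (5,4)O 4/7 not · (5,5)O 4/6 satisfied · (5,7)X 1/3 not
Row 6: (6,3)X 2/6 not · (6,5)X 2/6 not · (6,6)O 2/5 not
Row 7: (7,1)X 1/1 satisfied · (7,2)X 2/3 satisfied · (7,3)O 0/3 not · (7,4)X 3/4 satisfied · (7,5)X 2/4 not · (7,6)O 1/3 not
Unsatisfied: (1,1), (1,2), (1,4), (1,5), (2,2), (2,3), (2,4), (2,7), (3,3), (3,5), (3,6), (3,7), (4,2), (4,3), (4,6), (4,7), (5,1), (5,2), (5,3), (5,4), (5,7), (6,3), (6,5), (6,6), (7,3), (7,5), (7,6) — 27 in total.

27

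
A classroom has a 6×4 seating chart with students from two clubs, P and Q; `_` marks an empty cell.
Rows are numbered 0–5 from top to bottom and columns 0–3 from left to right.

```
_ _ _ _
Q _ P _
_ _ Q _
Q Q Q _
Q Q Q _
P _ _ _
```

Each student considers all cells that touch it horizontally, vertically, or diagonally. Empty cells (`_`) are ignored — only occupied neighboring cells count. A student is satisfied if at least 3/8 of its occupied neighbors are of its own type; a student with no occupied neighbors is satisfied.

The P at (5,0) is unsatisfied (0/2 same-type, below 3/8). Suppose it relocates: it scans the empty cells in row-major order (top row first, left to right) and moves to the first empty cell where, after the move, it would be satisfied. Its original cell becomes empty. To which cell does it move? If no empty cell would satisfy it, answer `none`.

Vacating (5,0). Empty cells in order:
  (0,0): 0/1 same-type → still unsatisfied.
  (0,1): 1/2 same-type → satisfied — stop here.

(0,1)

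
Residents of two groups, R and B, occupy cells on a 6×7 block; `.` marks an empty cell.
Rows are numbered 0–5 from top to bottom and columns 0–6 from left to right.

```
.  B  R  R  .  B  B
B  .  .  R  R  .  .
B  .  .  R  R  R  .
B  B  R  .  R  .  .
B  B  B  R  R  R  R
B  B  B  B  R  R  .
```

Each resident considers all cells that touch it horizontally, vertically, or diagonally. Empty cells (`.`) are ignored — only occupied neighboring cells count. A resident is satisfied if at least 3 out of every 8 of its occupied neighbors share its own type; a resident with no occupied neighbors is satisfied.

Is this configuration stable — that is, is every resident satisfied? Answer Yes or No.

Yes

Row 0: (0,1)B 1/2 satisfied · (0,2)R 2/3 satisfied · (0,3)R 3/3 satisfied · (0,5)B 1/2 satisfied · (0,6)B 1/1 satisfied
Row 1: (1,0)B 2/2 satisfied · (1,3)R 5/5 satisfied · (1,4)R 5/6 satisfied
Row 2: (2,0)B 3/3 satisfied · (2,3)R 5/5 satisfied · (2,4)R 5/5 satisfied · (2,5)R 3/3 satisfied
Row 3: (3,0)B 4/4 satisfied · (3,1)B 5/6 satisfied · (3,2)R 2/5 satisfied · (3,4)R 6/6 satisfied
Row 4: (4,0)B 5/5 satisfied · (4,1)B 7/8 satisfied · (4,2)B 5/7 satisfied · (4,3)R 4/7 satisfied · (4,4)R 5/6 satisfied · (4,5)R 5/5 satisfied · (4,6)R 2/2 satisfied
Row 5: (5,0)B 3/3 satisfied · (5,1)B 5/5 satisfied · (5,2)B 4/5 satisfied · (5,3)B 2/5 satisfied · (5,4)R 4/5 satisfied · (5,5)R 4/4 satisfied
All meet the threshold, so the configuration is stable.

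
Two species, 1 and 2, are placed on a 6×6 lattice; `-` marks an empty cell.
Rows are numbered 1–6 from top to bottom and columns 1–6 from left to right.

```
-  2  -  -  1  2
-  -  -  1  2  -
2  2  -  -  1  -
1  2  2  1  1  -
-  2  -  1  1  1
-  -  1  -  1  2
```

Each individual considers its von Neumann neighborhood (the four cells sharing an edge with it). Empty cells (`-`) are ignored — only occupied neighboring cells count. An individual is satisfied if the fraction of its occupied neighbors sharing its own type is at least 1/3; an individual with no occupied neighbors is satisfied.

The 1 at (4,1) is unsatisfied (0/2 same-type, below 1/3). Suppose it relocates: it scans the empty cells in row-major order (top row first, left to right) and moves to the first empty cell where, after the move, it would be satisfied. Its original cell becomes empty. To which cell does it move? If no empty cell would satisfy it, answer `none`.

(1,4)

Vacating (4,1). Empty cells in order:
  (1,1): 0/1 same-type → still unsatisfied.
  (1,3): 0/1 same-type → still unsatisfied.
  (1,4): 2/2 same-type → satisfied — stop here.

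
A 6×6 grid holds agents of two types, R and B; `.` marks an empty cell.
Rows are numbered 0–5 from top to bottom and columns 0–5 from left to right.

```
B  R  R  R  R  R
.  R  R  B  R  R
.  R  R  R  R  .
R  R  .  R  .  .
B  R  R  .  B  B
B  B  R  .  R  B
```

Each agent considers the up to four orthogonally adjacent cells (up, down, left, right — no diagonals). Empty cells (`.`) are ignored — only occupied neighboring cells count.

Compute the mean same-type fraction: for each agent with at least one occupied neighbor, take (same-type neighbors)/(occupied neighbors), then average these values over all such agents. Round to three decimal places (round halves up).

(0,0)B 0/1
(0,1)R 2/3
(0,2)R 3/3
(0,3)R 2/3
(0,4)R 3/3
(0,5)R 2/2
(1,1)R 3/3
(1,2)R 3/4
(1,3)B 0/4
(1,4)R 3/4
(1,5)R 2/2
(2,1)R 3/3
(2,2)R 3/3
(2,3)R 3/4
(2,4)R 2/2
(3,0)R 1/2
(3,1)R 3/3
(3,3)R 1/1
(4,0)B 1/3
(4,1)R 2/4
(4,2)R 2/2
(4,4)B 1/2
(4,5)B 2/2
(5,0)B 2/2
(5,1)B 1/3
(5,2)R 1/2
(5,4)R 0/2
(5,5)B 1/2
Sum over 28 agents: 0/1 + 2/3 + 3/3 + 2/3 + 3/3 + 2/2 + 3/3 + 3/4 + 0/4 + 3/4 + 2/2 + 3/3 + 3/3 + 3/4 + 2/2 + 1/2 + 3/3 + 1/1 + 1/3 + 2/4 + 2/2 + 1/2 + 2/2 + 2/2 + 1/3 + 1/2 + 0/2 + 1/2 = 79/4; mean = 79/4 ÷ 28 = 79/112 = 0.705357… → 0.705.

0.705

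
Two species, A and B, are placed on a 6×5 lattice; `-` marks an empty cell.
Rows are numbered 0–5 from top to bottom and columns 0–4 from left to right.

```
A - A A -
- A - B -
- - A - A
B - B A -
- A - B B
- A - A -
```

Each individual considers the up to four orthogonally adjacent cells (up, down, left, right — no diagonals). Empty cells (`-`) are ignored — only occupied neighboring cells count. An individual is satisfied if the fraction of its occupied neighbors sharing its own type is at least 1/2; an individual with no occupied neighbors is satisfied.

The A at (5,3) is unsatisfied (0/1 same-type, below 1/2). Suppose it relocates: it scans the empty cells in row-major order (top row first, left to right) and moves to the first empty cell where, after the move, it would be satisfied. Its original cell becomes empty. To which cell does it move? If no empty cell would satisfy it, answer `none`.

(0,1)

Vacating (5,3). Empty cells in order:
  (0,1): 3/3 same-type → satisfied — stop here.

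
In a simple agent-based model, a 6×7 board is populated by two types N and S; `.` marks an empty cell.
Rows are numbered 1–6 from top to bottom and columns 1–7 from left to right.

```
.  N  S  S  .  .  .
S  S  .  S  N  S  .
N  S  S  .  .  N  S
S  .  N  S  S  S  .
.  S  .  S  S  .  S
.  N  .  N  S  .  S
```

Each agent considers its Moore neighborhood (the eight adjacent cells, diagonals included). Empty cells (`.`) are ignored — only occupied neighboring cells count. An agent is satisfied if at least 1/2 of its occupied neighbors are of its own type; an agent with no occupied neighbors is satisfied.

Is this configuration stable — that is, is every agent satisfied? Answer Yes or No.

No

(1,2)N 0/3 ✗
(1,3)S 3/4 ✓
(1,4)S 2/3 ✓
(2,1)S 2/4 ✓
(2,2)S 4/6 ✓
(2,4)S 3/4 ✓
(2,5)N 1/4 ✗
(2,6)S 1/3 ✗
(3,1)N 0/4 ✗
(3,2)S 4/6 ✓
(3,3)S 4/5 ✓
(3,6)N 1/5 ✗
(3,7)S 2/3 ✓
(4,1)S 2/3 ✓
(4,3)N 0/5 ✗
(4,4)S 4/5 ✓
(4,5)S 4/5 ✓
(4,6)S 4/5 ✓
(5,2)S 1/3 ✗
(5,4)S 4/6 ✓
(5,5)S 5/6 ✓
(5,7)S 2/2 ✓
(6,2)N 0/1 ✗
(6,4)N 0/3 ✗
(6,5)S 2/3 ✓
(6,7)S 1/1 ✓
For instance (1,2) has only 0/3 same-type neighbors, below 1/2.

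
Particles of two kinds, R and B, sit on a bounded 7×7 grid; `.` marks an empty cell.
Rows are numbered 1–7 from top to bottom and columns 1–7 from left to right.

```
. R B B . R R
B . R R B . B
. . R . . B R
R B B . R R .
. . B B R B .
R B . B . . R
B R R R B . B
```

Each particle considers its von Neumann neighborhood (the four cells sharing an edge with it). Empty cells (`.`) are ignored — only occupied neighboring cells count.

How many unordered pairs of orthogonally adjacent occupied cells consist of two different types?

20

Scan each occupied cell's neighbors to the right and below so each pair is counted once.
Row 1: R(1,2)–B(1,3)≠ B(1,3)–B(1,4)= B(1,3)–R(2,3)≠ B(1,4)–R(2,4)≠ R(1,6)–R(1,7)= R(1,7)–B(2,7)≠  → 4/6 unlike.
Row 2: R(2,3)–R(2,4)= R(2,3)–R(3,3)= R(2,4)–B(2,5)≠ B(2,7)–R(3,7)≠  → 2/4 unlike.
Row 3: R(3,3)–B(4,3)≠ B(3,6)–R(3,7)≠ B(3,6)–R(4,6)≠  → 3/3 unlike.
Row 4: R(4,1)–B(4,2)≠ B(4,2)–B(4,3)= B(4,3)–B(5,3)= R(4,5)–R(4,6)= R(4,5)–R(5,5)= R(4,6)–B(5,6)≠  → 2/6 unlike.
Row 5: B(5,3)–B(5,4)= B(5,4)–R(5,5)≠ B(5,4)–B(6,4)= R(5,5)–B(5,6)≠  → 2/4 unlike.
Row 6: R(6,1)–B(6,2)≠ R(6,1)–B(7,1)≠ B(6,2)–R(7,2)≠ B(6,4)–R(7,4)≠ R(6,7)–B(7,7)≠  → 5/5 unlike.
Row 7: B(7,1)–R(7,2)≠ R(7,2)–R(7,3)= R(7,3)–R(7,4)= R(7,4)–B(7,5)≠  → 2/4 unlike.
Total adjacent occupied pairs: 32; unlike-type pairs: 20.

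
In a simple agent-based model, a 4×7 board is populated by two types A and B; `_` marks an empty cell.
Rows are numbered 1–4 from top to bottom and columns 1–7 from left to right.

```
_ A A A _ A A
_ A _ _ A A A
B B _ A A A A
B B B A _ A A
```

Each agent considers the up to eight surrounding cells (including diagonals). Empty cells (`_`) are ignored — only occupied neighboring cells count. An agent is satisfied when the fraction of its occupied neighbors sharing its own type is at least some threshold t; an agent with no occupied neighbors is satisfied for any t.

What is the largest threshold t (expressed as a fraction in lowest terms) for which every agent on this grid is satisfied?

1/2

Row 1: (1,2)A 2/2 · (1,3)A 3/3 · (1,4)A 2/2 · (1,6)A 4/4 · (1,7)A 3/3
Row 2: (2,2)A 2/4 · (2,5)A 6/6 · (2,6)A 7/7 · (2,7)A 5/5
Row 3: (3,1)B 3/4 · (3,2)B 4/5 · (3,4)A 3/4 · (3,5)A 6/6 · (3,6)A 7/7 · (3,7)A 5/5
Row 4: (4,1)B 3/3 · (4,2)B 4/4 · (4,3)B 2/4 · (4,4)A 2/3 · (4,6)A 4/4 · (4,7)A 3/3
The smallest same-type fraction is 2/4 at (2,2), which reduces to 1/2. Any threshold above that leaves this agent unsatisfied.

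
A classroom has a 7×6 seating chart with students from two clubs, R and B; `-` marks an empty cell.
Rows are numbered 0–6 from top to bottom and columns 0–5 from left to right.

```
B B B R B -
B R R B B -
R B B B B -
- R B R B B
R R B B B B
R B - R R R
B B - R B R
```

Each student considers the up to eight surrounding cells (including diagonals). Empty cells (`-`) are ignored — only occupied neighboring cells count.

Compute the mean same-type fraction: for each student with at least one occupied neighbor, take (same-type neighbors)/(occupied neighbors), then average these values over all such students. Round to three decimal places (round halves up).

0.535

(0,0)B 2/3
(0,1)B 3/5
(0,2)B 2/5
(0,3)R 1/5
(0,4)B 2/3
(1,0)B 3/5
(1,1)R 2/8
(1,2)R 2/8
(1,3)B 6/8
(1,4)B 4/5
(2,0)R 2/4
(2,1)B 3/7
(2,2)B 4/8
(2,3)B 6/8
(2,4)B 5/6
(3,1)R 3/7
(3,2)B 5/8
(3,3)R 0/8
(3,4)B 6/7
(3,5)B 4/4
(4,0)R 3/4
(4,1)R 3/6
(4,2)B 3/7
(4,3)B 4/7
(4,4)B 4/8
(4,5)B 3/5
(5,0)R 2/5
(5,1)B 3/6
(5,3)R 2/6
(5,4)R 4/8
(5,5)R 2/5
(6,0)B 2/3
(6,1)B 2/3
(6,3)R 2/3
(6,4)B 0/5
(6,5)R 2/3
Sum over 36 students: 2/3 + 3/5 + 2/5 + 1/5 + 2/3 + 3/5 + 2/8 + 2/8 + 6/8 + 4/5 + 2/4 + 3/7 + 4/8 + 6/8 + 5/6 + 3/7 + 5/8 + 0/8 + 6/7 + 4/4 + 3/4 + 3/6 + 3/7 + 4/7 + 4/8 + 3/5 + 2/5 + 3/6 + 2/6 + 4/8 + 2/5 + 2/3 + 2/3 + 2/3 + 0/5 + 2/3 = 3235/168; mean = 3235/168 ÷ 36 = 3235/6048 = 0.534887… → 0.535.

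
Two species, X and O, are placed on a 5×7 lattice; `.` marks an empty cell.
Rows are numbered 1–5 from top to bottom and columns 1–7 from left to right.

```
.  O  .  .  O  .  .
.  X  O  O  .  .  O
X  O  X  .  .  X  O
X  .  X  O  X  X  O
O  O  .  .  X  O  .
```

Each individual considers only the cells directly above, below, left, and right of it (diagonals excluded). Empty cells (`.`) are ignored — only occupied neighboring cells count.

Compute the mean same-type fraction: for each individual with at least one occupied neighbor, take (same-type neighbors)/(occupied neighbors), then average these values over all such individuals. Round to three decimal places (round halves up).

(1,2)O 0/1
(1,5)O — no occupied neighbors
(2,2)X 0/3
(2,3)O 1/3
(2,4)O 1/1
(2,7)O 1/1
(3,1)X 1/2
(3,2)O 0/3
(3,3)X 1/3
(3,6)X 1/2
(3,7)O 2/3
(4,1)X 1/2
(4,3)X 1/2
(4,4)O 0/2
(4,5)X 2/3
(4,6)X 2/4
(4,7)O 1/2
(5,1)O 1/2
(5,2)O 1/1
(5,5)X 1/2
(5,6)O 0/2
Sum over 20 individuals: 0/1 + 0/3 + 1/3 + 1/1 + 1/1 + 1/2 + 0/3 + 1/3 + 1/2 + 2/3 + 1/2 + 1/2 + 0/2 + 2/3 + 2/4 + 1/2 + 1/2 + 1/1 + 1/2 + 0/2 = 9; mean = 9 ÷ 20 = 9/20 = 0.45 → 0.450.

0.450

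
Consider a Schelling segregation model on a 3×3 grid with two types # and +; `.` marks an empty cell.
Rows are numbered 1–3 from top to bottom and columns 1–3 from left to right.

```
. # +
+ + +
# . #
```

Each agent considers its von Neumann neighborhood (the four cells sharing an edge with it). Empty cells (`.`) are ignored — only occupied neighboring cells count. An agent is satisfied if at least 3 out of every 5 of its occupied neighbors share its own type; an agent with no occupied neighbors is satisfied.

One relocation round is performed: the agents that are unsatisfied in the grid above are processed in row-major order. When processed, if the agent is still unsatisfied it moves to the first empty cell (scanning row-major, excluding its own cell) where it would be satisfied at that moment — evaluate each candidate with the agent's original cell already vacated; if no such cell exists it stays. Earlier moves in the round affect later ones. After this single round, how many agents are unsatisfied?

Initially unsatisfied (in order): (1,2), (1,3), (2,1), (3,1), (3,3).
  (1,2) → (3,2).
  (1,3): now satisfied by earlier moves; stays.
  (2,1) → (1,1).
  (3,1): now satisfied by earlier moves; stays.
  (3,3): no empty cell satisfies it; stays.
Resulting grid:
+ . +
. + +
# # #
Unsatisfied now: (2,2), (3,3).

2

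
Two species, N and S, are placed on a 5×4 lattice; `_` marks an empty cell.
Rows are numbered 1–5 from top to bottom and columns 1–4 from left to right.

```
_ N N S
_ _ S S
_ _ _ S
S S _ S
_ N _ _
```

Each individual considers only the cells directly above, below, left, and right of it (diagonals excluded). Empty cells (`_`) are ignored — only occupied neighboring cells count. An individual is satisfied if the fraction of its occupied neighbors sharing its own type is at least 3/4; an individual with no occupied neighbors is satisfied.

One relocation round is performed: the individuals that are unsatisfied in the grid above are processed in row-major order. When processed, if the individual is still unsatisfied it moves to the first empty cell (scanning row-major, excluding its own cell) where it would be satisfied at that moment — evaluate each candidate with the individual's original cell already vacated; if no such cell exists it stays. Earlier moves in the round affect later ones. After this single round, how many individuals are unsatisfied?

Initially unsatisfied (in order): (1,3), (1,4), (2,3), (4,2), (5,2).
  (1,3) → (1,1).
  (1,4): now satisfied by earlier moves; stays.
  (2,3): now satisfied by earlier moves; stays.
  (4,2) → (3,1).
  (5,2): now satisfied by earlier moves; stays.
Resulting grid:
N N _ S
_ _ S S
S _ _ S
S _ _ S
_ N _ _
All satisfied now.

0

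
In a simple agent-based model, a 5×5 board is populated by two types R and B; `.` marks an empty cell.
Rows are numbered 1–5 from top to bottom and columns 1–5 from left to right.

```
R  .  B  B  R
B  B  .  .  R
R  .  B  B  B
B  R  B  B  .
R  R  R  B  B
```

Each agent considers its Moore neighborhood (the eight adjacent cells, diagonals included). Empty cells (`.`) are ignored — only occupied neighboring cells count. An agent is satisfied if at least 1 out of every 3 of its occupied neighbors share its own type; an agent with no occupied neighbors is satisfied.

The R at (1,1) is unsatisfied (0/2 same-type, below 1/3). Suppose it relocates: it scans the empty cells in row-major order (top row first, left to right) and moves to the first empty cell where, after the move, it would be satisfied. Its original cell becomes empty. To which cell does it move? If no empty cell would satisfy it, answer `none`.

none

Vacating (1,1). Empty cells in order:
  (1,2): 0/3 same-type → still unsatisfied.
  (2,3): 0/5 same-type → still unsatisfied.
  (2,4): 2/7 same-type → still unsatisfied.
  (3,2): 2/7 same-type → still unsatisfied.
  (4,5): 0/5 same-type → still unsatisfied.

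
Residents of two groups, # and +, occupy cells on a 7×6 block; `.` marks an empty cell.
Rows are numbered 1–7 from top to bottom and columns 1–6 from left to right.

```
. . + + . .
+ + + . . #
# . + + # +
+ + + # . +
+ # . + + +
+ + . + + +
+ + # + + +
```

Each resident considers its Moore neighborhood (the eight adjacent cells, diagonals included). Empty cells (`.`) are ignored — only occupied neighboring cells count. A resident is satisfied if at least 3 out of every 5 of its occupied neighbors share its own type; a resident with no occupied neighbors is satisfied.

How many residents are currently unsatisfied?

9

(1,3)+ 3/3 satisfied
(1,4)+ 2/2 satisfied
(2,1)+ 1/2 not
(2,2)+ 4/5 satisfied
(2,3)+ 5/5 satisfied
(2,6)# 1/2 not
(3,1)# 0/4 not
(3,3)+ 5/6 satisfied
(3,4)+ 3/5 satisfied
(3,5)# 2/5 not
(3,6)+ 1/3 not
(4,1)+ 2/4 not
(4,2)+ 4/6 satisfied
(4,3)+ 4/6 satisfied
(4,4)# 1/6 not
(4,6)+ 3/4 satisfied
(5,1)+ 4/5 satisfied
(5,2)# 0/6 not
(5,4)+ 4/5 satisfied
(5,5)+ 6/7 satisfied
(5,6)+ 4/4 satisfied
(6,1)+ 4/5 satisfied
(6,2)+ 4/6 satisfied
(6,4)+ 5/6 satisfied
(6,5)+ 8/8 satisfied
(6,6)+ 5/5 satisfied
(7,1)+ 3/3 satisfied
(7,2)+ 3/4 satisfied
(7,3)# 0/4 not
(7,4)+ 3/4 satisfied
(7,5)+ 5/5 satisfied
(7,6)+ 3/3 satisfied
Unsatisfied: (2,1), (2,6), (3,1), (3,5), (3,6), (4,1), (4,4), (5,2), (7,3) — 9 in total.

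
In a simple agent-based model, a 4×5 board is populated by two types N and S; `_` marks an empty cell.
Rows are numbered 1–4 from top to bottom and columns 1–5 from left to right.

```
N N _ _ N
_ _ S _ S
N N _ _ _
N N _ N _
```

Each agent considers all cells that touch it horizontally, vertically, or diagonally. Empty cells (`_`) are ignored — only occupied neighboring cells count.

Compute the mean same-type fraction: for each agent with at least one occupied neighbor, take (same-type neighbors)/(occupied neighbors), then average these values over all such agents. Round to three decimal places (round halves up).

Row 1: (1,1)N 1/1 · (1,2)N 1/2 · (1,5)N 0/1
Row 2: (2,3)S 0/2 · (2,5)S 0/1
Row 3: (3,1)N 3/3 · (3,2)N 3/4
Row 4: (4,1)N 3/3 · (4,2)N 3/3 · (4,4)N — no occupied neighbors
Sum over 9 agents: 1/1 + 1/2 + 0/1 + 0/2 + 0/1 + 3/3 + 3/4 + 3/3 + 3/3 = 21/4; mean = 21/4 ÷ 9 = 7/12 = 0.583333… → 0.583.

0.583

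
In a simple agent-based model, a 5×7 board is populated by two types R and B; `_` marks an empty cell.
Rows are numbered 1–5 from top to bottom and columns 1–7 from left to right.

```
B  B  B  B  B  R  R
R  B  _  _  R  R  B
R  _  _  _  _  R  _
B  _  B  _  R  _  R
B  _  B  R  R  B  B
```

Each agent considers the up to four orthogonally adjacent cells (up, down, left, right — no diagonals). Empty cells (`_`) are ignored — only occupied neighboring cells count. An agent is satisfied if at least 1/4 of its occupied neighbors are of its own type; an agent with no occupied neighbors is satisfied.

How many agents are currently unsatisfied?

(1,1)B 1/2 ok
(1,2)B 3/3 ok
(1,3)B 2/2 ok
(1,4)B 2/2 ok
(1,5)B 1/3 ok
(1,6)R 2/3 ok
(1,7)R 1/2 ok
(2,1)R 1/3 ok
(2,2)B 1/2 ok
(2,5)R 1/2 ok
(2,6)R 3/4 ok
(2,7)B 0/2 unhappy
(3,1)R 1/2 ok
(3,6)R 1/1 ok
(4,1)B 1/2 ok
(4,3)B 1/1 ok
(4,5)R 1/1 ok
(4,7)R 0/1 unhappy
(5,1)B 1/1 ok
(5,3)B 1/2 ok
(5,4)R 1/2 ok
(5,5)R 2/3 ok
(5,6)B 1/2 ok
(5,7)B 1/2 ok
Unsatisfied: (2,7), (4,7) — 2 in total.

2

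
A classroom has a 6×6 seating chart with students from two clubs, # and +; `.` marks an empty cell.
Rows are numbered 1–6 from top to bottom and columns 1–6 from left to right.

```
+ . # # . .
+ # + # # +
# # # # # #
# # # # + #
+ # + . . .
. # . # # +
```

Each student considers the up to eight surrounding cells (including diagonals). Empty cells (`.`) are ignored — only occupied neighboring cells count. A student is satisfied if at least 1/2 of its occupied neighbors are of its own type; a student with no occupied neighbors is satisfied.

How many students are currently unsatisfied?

8

Row 1: (1,1)+ 1/2 satisfied · (1,3)# 3/4 satisfied · (1,4)# 3/4 satisfied
Row 2: (2,1)+ 1/4 not · (2,2)# 4/7 satisfied · (2,3)+ 0/7 not · (2,4)# 6/7 satisfied · (2,5)# 5/6 satisfied · (2,6)+ 0/3 not
Row 3: (3,1)# 4/5 satisfied · (3,2)# 6/8 satisfied · (3,3)# 7/8 satisfied · (3,4)# 6/8 satisfied · (3,5)# 6/8 satisfied · (3,6)# 3/5 satisfied
Row 4: (4,1)# 4/5 satisfied · (4,2)# 6/8 satisfied · (4,3)# 6/7 satisfied · (4,4)# 4/6 satisfied · (4,5)+ 0/5 not · (4,6)# 2/3 satisfied
Row 5: (5,1)+ 0/4 not · (5,2)# 4/6 satisfied · (5,3)+ 0/6 not
Row 6: (6,2)# 1/3 not · (6,4)# 1/2 satisfied · (6,5)# 1/2 satisfied · (6,6)+ 0/1 not
Unsatisfied: (2,1), (2,3), (2,6), (4,5), (5,1), (5,3), (6,2), (6,6) — 8 in total.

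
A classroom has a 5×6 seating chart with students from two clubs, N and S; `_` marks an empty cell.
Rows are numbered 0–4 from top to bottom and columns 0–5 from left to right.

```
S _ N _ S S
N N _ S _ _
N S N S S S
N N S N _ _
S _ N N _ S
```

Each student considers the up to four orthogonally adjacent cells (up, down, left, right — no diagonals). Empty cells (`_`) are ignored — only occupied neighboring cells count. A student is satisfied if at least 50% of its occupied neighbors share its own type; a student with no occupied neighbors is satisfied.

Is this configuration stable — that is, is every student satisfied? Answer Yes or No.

No

(0,0)S 0/1 unhappy
(0,2)N 0/0 ok
(0,4)S 1/1 ok
(0,5)S 1/1 ok
(1,0)N 2/3 ok
(1,1)N 1/2 ok
(1,3)S 1/1 ok
(2,0)N 2/3 ok
(2,1)S 0/4 unhappy
(2,2)N 0/3 unhappy
(2,3)S 2/4 ok
(2,4)S 2/2 ok
(2,5)S 1/1 ok
(3,0)N 2/3 ok
(3,1)N 1/3 unhappy
(3,2)S 0/4 unhappy
(3,3)N 1/3 unhappy
(4,0)S 0/1 unhappy
(4,2)N 1/2 ok
(4,3)N 2/2 ok
(4,5)S 0/0 ok
For instance (0,0) has only 0/1 same-type neighbors, below 1/2.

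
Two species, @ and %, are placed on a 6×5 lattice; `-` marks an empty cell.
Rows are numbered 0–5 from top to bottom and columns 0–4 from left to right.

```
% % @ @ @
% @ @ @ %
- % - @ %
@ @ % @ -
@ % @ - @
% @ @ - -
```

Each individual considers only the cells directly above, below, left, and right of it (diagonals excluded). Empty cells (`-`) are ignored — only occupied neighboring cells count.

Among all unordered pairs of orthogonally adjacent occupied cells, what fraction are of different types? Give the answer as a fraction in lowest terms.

Scan each occupied cell's neighbors to the right and below so each pair is counted once.
Row 0: %(0,0)–%(0,1)= %(0,0)–%(1,0)= %(0,1)–@(0,2)≠ %(0,1)–@(1,1)≠ @(0,2)–@(0,3)= @(0,2)–@(1,2)= @(0,3)–@(0,4)= @(0,3)–@(1,3)= @(0,4)–%(1,4)≠  → 3/9 unlike.
Row 1: %(1,0)–@(1,1)≠ @(1,1)–@(1,2)= @(1,1)–%(2,1)≠ @(1,2)–@(1,3)= @(1,3)–%(1,4)≠ @(1,3)–@(2,3)= %(1,4)–%(2,4)=  → 3/7 unlike.
Row 2: %(2,1)–@(3,1)≠ @(2,3)–%(2,4)≠ @(2,3)–@(3,3)=  → 2/3 unlike.
Row 3: @(3,0)–@(3,1)= @(3,0)–@(4,0)= @(3,1)–%(3,2)≠ @(3,1)–%(4,1)≠ %(3,2)–@(3,3)≠ %(3,2)–@(4,2)≠  → 4/6 unlike.
Row 4: @(4,0)–%(4,1)≠ @(4,0)–%(5,0)≠ %(4,1)–@(4,2)≠ %(4,1)–@(5,1)≠ @(4,2)–@(5,2)=  → 4/5 unlike.
Row 5: %(5,0)–@(5,1)≠ @(5,1)–@(5,2)=  → 1/2 unlike.
Total adjacent occupied pairs: 32; unlike-type pairs: 17.
17/32 is already in lowest terms.

17/32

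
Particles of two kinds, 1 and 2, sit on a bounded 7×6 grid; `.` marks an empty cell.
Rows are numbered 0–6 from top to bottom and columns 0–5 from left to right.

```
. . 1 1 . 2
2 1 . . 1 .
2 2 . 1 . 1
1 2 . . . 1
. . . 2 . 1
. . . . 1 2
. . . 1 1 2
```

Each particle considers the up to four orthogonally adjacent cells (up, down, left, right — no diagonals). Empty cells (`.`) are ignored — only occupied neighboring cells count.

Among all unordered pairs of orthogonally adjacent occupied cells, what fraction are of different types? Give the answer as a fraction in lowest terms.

7/16

Scan each occupied cell's neighbors to the right and below so each pair is counted once.
From row 0: 0 unlike of 1 pairs (running 0/1).
From row 1: 2 unlike of 3 pairs (running 2/4).
From row 2: 1 unlike of 4 pairs (running 3/8).
From row 3: 1 unlike of 2 pairs (running 4/10).
From row 4: 1 unlike of 1 pairs (running 5/11).
From row 5: 1 unlike of 3 pairs (running 6/14).
From row 6: 1 unlike of 2 pairs (running 7/16).
Total adjacent occupied pairs: 16; unlike-type pairs: 7.
7/16 is already in lowest terms.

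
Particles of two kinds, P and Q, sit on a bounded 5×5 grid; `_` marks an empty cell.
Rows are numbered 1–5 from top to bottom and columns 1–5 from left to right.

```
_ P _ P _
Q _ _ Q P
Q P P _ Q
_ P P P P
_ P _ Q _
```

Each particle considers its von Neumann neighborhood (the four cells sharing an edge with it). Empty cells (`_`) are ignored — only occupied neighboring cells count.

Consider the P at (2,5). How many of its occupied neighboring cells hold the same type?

0

Occupied neighbors of (2,5): (3,5)=Q, (2,4)=Q.
Same type (P): 0 of 2.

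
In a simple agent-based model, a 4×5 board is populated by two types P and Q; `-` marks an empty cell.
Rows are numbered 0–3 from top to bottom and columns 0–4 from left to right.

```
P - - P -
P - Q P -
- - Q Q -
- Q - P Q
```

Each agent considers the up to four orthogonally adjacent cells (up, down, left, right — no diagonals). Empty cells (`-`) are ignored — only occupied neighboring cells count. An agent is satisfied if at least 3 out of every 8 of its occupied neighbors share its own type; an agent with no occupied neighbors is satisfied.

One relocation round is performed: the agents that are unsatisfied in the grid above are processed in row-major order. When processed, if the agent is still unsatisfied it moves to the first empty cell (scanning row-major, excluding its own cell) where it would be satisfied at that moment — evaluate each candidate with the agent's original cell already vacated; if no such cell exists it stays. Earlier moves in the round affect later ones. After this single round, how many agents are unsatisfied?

Initially unsatisfied (in order): (1,3), (2,3), (3,3), (3,4).
  (1,3) → (0,1).
  (2,3): now satisfied by earlier moves; stays.
  (3,3) → (0,2).
  (3,4): now satisfied by earlier moves; stays.
Resulting grid:
P P P P -
P - Q - -
- - Q Q -
- Q - - Q
All satisfied now.

0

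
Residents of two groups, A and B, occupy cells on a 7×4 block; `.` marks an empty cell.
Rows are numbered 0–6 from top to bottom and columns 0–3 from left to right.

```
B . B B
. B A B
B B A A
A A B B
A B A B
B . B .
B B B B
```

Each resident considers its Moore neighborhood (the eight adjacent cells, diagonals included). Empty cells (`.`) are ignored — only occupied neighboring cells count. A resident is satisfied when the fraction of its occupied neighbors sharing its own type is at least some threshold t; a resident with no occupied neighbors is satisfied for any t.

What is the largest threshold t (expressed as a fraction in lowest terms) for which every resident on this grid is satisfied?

1/6

(0,0)B 1/1
(0,2)B 3/4
(0,3)B 2/3
(1,1)B 4/6
(1,2)A 2/7
(1,3)B 2/5
(2,0)B 2/4
(2,1)B 3/7
(2,2)A 3/8
(2,3)A 2/5
(3,0)A 2/5
(3,1)A 4/8
(3,2)B 4/8
(3,3)B 2/5
(4,0)A 2/4
(4,1)B 3/7
(4,2)A 1/6
(4,3)B 3/4
(5,0)B 3/4
(5,2)B 5/6
(6,0)B 2/2
(6,1)B 4/4
(6,2)B 3/3
(6,3)B 2/2
The smallest same-type fraction is 1/6 at (4,2), which reduces to 1/6. Any threshold above that leaves this resident unsatisfied.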